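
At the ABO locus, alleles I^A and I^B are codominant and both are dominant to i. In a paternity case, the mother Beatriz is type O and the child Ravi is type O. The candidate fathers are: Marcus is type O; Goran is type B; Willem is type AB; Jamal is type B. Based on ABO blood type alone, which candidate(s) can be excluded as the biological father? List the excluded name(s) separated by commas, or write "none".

Willem

A candidate is excluded only if no genotype consistent with his phenotype could produce a type O child with a type O mother.
Willem (type AB): no genotype consistent with that phenotype can produce a type-O child with a type-O mother.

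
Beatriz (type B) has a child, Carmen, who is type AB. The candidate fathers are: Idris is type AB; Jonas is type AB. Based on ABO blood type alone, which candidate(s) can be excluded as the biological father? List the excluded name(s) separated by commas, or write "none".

A candidate is excluded only if no genotype consistent with his phenotype could produce a type AB child with a type B mother.
Every candidate has at least one consistent genotype combination, so none can be excluded.

none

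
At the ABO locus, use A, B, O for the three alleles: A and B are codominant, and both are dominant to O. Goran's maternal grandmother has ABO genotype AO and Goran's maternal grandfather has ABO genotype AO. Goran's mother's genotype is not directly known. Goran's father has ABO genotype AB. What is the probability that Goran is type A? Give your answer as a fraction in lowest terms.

1/2

Goran's mother's ABO genotype from AO × AO: 1/4 AA, 1/2 AO, 1/4 OO.
Crossing each possibility with the father AB and summing P(type A): 1/4·1/2 + 1/2·1/2 + 1/4·1/2 = 1/2.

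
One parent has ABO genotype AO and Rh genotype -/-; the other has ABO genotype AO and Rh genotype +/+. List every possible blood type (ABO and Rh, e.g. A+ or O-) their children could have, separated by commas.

O+, A+

Gametes from AO × AO give offspring ABO genotypes AA, AO, OO, i.e. phenotypes O, A.
Rh cross -/- × +/+ → phenotypes Rh+.
Combining independently: O+, A+.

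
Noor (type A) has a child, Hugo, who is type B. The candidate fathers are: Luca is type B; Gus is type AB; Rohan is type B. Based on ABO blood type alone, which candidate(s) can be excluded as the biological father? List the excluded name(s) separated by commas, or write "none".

none

A candidate is excluded only if no genotype consistent with his phenotype could produce a type B child with a type A mother.
Every candidate has at least one consistent genotype combination, so none can be excluded.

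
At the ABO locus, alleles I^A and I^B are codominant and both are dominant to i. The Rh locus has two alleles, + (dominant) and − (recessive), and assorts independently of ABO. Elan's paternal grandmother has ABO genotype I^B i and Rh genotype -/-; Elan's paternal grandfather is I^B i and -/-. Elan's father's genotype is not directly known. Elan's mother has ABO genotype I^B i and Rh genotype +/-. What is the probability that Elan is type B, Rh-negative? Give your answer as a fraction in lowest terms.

3/8

Elan's father's ABO genotype from I^B i × I^B i: 1/4 I^B I^B, 1/2 I^B i, 1/4 i i.
Crossing each possibility with the mother I^B i and summing P(type B): 1/4·1 + 1/2·3/4 + 1/4·1/2 = 3/4.
Similarly for Rh via the father's Rh distribution: P(Rh-) = 1/2.
Independent loci: 3/4 × 1/2 = 3/8.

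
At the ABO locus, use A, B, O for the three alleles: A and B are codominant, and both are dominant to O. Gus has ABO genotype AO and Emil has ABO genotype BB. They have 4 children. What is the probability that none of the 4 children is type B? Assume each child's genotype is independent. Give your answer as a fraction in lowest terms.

ABO cross AO × BB → 1/2 B, 1/2 AB.
So P(type B) = 1/2 per child.
P(not type B) = 1/2 for one child; (1/2)^4 = 1/16.

1/16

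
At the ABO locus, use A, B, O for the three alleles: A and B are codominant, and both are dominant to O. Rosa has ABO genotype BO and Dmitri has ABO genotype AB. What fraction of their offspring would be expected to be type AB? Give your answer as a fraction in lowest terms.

1/4

ABO cross BO × AB → offspring phenotypes: 1/4 A, 1/2 B, 1/4 AB.
So P(type AB) = 1/4.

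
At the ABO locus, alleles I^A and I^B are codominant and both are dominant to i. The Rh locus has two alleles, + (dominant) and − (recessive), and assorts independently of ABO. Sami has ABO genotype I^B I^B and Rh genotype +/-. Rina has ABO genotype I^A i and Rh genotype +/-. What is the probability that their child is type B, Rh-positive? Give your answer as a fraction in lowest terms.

ABO cross I^B I^B × I^A i → offspring phenotypes: 1/2 B, 1/2 AB.
Rh cross +/- × +/- → 3/4 Rh+, 1/4 Rh-.
Independent loci: P(type B, Rh-positive) = 1/2 × 3/4 = 3/8.

3/8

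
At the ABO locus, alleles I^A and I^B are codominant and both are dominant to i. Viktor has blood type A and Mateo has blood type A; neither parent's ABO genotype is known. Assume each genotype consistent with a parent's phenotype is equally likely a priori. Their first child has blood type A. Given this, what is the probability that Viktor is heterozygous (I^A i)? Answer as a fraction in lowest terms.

7/15

Possible genotypes: Viktor ∈ {I^A I^A, I^A i}; Mateo ∈ {I^A I^A, I^A i}.
Weight each parental genotype pair by prior × P(type-A child):
  I^A I^A × I^A I^A: posterior weight 4/15.
  I^A I^A × I^A i: posterior weight 4/15.
  I^A i × I^A I^A: posterior weight 4/15.
  I^A i × I^A i: posterior weight 1/5.
Sum the posterior weight over pairs where Viktor is I^A i: 7/15.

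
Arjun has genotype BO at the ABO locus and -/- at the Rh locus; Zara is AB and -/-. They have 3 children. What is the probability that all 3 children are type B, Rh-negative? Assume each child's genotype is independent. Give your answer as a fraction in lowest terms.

1/8

ABO cross BO × AB → 1/4 A, 1/2 B, 1/4 AB.
Rh cross -/- × -/- → 1 Rh-; so P(type B, Rh-negative) = 1/2 × 1 = 1/2 per child.
All 3 independent: (1/2)^3 = 1/8.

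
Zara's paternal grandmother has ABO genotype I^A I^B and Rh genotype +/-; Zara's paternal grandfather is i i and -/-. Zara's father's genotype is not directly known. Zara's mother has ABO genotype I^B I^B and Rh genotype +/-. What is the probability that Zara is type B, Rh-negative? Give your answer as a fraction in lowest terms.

9/32

Zara's father's ABO genotype from I^A I^B × i i: 1/2 I^A i, 1/2 I^B i.
Crossing each possibility with the mother I^B I^B and summing P(type B): 1/2·1/2 + 1/2·1 = 3/4.
Similarly for Rh via the father's Rh distribution: P(Rh-) = 3/8.
Independent loci: 3/4 × 3/8 = 9/32.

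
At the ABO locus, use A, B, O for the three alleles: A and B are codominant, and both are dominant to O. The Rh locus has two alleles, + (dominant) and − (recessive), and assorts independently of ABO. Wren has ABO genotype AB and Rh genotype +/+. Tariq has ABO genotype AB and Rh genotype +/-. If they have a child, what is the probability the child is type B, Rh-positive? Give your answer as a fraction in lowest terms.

1/4

ABO cross AB × AB → offspring phenotypes: 1/4 A, 1/4 B, 1/2 AB.
Rh cross +/+ × +/- → 1 Rh+.
Independent loci: P(type B, Rh-positive) = 1/4 × 1 = 1/4.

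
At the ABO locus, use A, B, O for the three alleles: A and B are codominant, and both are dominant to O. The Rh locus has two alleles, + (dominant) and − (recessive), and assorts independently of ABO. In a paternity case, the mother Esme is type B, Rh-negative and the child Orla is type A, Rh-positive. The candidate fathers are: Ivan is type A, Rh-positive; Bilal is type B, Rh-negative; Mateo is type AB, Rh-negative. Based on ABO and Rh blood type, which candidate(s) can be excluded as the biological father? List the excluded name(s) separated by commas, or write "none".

Bilal, Mateo

A candidate is excluded only if no genotype consistent with his phenotype could produce a type A, Rh-positive child with a type B, Rh-negative mother.
Bilal (type B, Rh-): no genotype consistent with that phenotype can produce a type-A Rh+ child with a type-B mother.
Mateo (type AB, Rh-): no genotype consistent with that phenotype can produce a type-A Rh+ child with a type-B mother.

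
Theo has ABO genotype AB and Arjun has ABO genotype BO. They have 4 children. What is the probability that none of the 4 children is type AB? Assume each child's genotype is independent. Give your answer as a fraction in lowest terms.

ABO cross AB × BO → 1/4 A, 1/2 B, 1/4 AB.
So P(type AB) = 1/4 per child.
P(not type AB) = 3/4 for one child; (3/4)^4 = 81/256.

81/256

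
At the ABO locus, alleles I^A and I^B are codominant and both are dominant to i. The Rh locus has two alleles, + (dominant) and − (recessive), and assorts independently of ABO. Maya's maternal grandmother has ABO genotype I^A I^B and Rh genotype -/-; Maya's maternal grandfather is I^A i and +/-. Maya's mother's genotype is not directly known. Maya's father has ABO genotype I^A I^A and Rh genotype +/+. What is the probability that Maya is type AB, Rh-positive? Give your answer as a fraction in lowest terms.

Maya's mother's ABO genotype from I^A I^B × I^A i: 1/4 I^A I^A, 1/4 I^A I^B, 1/4 I^A i, 1/4 I^B i.
Crossing each possibility with the father I^A I^A and summing P(type AB): 1/4·0 + 1/4·1/2 + 1/4·0 + 1/4·1/2 = 1/4.
Similarly for Rh via the mother's Rh distribution: P(Rh+) = 1.
Independent loci: 1/4 × 1 = 1/4.

1/4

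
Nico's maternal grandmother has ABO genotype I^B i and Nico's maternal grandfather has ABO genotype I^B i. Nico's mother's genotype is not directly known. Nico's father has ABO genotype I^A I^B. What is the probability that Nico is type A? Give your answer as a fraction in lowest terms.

Nico's mother's ABO genotype from I^B i × I^B i: 1/4 I^B I^B, 1/2 I^B i, 1/4 i i.
Crossing each possibility with the father I^A I^B and summing P(type A): 1/4·0 + 1/2·1/4 + 1/4·1/2 = 1/4.

1/4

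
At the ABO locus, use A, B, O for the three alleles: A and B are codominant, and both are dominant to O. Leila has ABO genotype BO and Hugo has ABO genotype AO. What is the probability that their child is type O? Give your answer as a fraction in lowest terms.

ABO cross BO × AO → offspring phenotypes: 1/4 O, 1/4 A, 1/4 B, 1/4 AB.
So P(type O) = 1/4.

1/4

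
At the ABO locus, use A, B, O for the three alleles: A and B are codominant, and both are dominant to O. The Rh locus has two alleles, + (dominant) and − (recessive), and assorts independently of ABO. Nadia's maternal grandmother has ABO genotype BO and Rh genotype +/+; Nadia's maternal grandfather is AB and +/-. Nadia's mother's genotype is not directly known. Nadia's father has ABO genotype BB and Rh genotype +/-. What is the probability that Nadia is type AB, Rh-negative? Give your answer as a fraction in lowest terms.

1/32

Nadia's mother's ABO genotype from BO × AB: 1/4 AB, 1/4 AO, 1/4 BB, 1/4 BO.
Crossing each possibility with the father BB and summing P(type AB): 1/4·1/2 + 1/4·1/2 + 1/4·0 + 1/4·0 = 1/4.
Similarly for Rh via the mother's Rh distribution: P(Rh-) = 1/8.
Independent loci: 1/4 × 1/8 = 1/32.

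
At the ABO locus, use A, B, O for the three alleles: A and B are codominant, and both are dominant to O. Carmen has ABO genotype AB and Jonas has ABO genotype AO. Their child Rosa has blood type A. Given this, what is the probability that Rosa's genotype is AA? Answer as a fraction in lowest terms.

1/2

Cross AB × AO → 1/4 AA, 1/4 AB, 1/4 AO, 1/4 BO.
Type-A genotypes among offspring: AA (1/4), AO (1/4); total 1/2.
P(AA | type A) = (1/4) / (1/2) = 1/2.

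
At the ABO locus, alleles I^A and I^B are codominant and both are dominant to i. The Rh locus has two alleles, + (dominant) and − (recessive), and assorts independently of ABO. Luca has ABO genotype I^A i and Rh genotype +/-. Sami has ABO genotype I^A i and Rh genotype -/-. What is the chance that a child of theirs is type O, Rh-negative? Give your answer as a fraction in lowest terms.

ABO cross I^A i × I^A i → offspring phenotypes: 1/4 O, 3/4 A.
Rh cross +/- × -/- → 1/2 Rh+, 1/2 Rh-.
Independent loci: P(type O, Rh-negative) = 1/4 × 1/2 = 1/8.

1/8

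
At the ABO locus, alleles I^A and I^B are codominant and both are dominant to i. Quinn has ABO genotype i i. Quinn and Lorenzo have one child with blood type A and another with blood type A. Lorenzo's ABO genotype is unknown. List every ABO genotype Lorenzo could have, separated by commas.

For each candidate genotype of Lorenzo, check whether crossing it with i i can produce every observed child phenotype.
  I^A I^A → possible child types {A} ✓
  I^A I^B → possible child types {A, B} ✓
  I^A i → possible child types {O, A} ✓
  I^B I^B → possible child types {B} ✗
  I^B i → possible child types {O, B} ✗
  i i → possible child types {O} ✗

I^A I^A, I^A I^B, I^A i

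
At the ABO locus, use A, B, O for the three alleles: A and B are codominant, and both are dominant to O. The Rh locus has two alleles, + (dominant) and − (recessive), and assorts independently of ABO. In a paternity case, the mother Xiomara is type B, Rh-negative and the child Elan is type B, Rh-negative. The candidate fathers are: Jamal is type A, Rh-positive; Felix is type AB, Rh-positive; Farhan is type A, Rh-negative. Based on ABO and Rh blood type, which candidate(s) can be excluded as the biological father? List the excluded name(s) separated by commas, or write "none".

A candidate is excluded only if no genotype consistent with his phenotype could produce a type B, Rh-negative child with a type B, Rh-negative mother.
Every candidate has at least one consistent genotype combination, so none can be excluded.

none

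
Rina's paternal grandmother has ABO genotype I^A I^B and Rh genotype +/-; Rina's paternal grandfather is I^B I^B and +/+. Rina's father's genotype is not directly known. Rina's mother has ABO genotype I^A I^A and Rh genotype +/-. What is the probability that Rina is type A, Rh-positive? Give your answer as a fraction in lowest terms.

Rina's father's ABO genotype from I^A I^B × I^B I^B: 1/2 I^A I^B, 1/2 I^B I^B.
Crossing each possibility with the mother I^A I^A and summing P(type A): 1/2·1/2 + 1/2·0 = 1/4.
Similarly for Rh via the father's Rh distribution: P(Rh+) = 7/8.
Independent loci: 1/4 × 7/8 = 7/32.

7/32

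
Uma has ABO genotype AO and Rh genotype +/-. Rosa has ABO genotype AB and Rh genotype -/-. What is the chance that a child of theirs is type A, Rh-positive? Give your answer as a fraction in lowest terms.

ABO cross AO × AB → offspring phenotypes: 1/2 A, 1/4 B, 1/4 AB.
Rh cross +/- × -/- → 1/2 Rh+, 1/2 Rh-.
Independent loci: P(type A, Rh-positive) = 1/2 × 1/2 = 1/4.

1/4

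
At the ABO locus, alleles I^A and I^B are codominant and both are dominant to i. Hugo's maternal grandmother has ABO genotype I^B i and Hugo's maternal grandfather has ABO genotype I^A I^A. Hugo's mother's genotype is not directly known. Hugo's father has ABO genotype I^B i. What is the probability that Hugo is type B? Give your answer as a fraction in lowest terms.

3/8

Hugo's mother's ABO genotype from I^B i × I^A I^A: 1/2 I^A I^B, 1/2 I^A i.
Crossing each possibility with the father I^B i and summing P(type B): 1/2·1/2 + 1/2·1/4 = 3/8.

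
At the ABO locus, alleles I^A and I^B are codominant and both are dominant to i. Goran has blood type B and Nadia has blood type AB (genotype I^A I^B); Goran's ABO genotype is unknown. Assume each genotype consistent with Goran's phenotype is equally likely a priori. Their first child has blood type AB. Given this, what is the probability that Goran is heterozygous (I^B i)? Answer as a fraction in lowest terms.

Possible genotypes: Goran ∈ {I^B I^B, I^B i}; Nadia ∈ {I^A I^B}.
Weight each parental genotype pair by prior × P(type-AB child):
  I^B I^B × I^A I^B: posterior weight 2/3.
  I^B i × I^A I^B: posterior weight 1/3.
Sum the posterior weight over pairs where Goran is I^B i: 1/3.

1/3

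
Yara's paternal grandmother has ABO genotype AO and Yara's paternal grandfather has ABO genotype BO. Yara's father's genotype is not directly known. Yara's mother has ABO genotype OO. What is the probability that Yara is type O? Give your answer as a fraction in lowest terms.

Yara's father's ABO genotype from AO × BO: 1/4 AB, 1/4 AO, 1/4 BO, 1/4 OO.
Crossing each possibility with the mother OO and summing P(type O): 1/4·0 + 1/4·1/2 + 1/4·1/2 + 1/4·1 = 1/2.

1/2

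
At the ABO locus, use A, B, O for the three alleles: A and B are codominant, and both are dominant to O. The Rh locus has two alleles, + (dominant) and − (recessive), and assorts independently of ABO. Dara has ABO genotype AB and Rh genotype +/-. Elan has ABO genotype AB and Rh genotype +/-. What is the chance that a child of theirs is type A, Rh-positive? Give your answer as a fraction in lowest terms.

ABO cross AB × AB → offspring phenotypes: 1/4 A, 1/4 B, 1/2 AB.
Rh cross +/- × +/- → 3/4 Rh+, 1/4 Rh-.
Independent loci: P(type A, Rh-positive) = 1/4 × 3/4 = 3/16.

3/16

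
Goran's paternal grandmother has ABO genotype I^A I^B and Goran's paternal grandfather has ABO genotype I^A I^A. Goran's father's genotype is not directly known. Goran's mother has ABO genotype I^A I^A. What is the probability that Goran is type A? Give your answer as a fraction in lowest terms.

3/4

Goran's father's ABO genotype from I^A I^B × I^A I^A: 1/2 I^A I^A, 1/2 I^A I^B.
Crossing each possibility with the mother I^A I^A and summing P(type A): 1/2·1 + 1/2·1/2 = 3/4.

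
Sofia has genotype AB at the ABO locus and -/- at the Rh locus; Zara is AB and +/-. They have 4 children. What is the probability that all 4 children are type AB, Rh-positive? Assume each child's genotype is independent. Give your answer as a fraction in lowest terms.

1/256

ABO cross AB × AB → 1/4 A, 1/4 B, 1/2 AB.
Rh cross -/- × +/- → 1/2 Rh+, 1/2 Rh-; so P(type AB, Rh-positive) = 1/2 × 1/2 = 1/4 per child.
All 4 independent: (1/4)^4 = 1/256.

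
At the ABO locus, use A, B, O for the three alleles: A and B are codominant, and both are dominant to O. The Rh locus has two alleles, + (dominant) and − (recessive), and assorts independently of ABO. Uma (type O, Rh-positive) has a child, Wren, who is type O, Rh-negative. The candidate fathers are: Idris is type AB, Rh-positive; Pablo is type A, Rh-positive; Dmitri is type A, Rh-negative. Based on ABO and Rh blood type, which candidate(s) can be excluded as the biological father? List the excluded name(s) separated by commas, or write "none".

Idris

A candidate is excluded only if no genotype consistent with his phenotype could produce a type O, Rh-negative child with a type O, Rh-positive mother.
Idris (type AB, Rh+): no genotype consistent with that phenotype can produce a type-O Rh- child with a type-O mother.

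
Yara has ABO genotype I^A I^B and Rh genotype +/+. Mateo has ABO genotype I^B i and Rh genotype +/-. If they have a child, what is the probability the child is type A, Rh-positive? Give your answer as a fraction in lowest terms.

1/4

ABO cross I^A I^B × I^B i → offspring phenotypes: 1/4 A, 1/2 B, 1/4 AB.
Rh cross +/+ × +/- → 1 Rh+.
Independent loci: P(type A, Rh-positive) = 1/4 × 1 = 1/4.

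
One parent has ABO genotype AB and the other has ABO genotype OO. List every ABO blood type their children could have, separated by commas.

Gametes from AB × OO give offspring ABO genotypes AO, BO, i.e. phenotypes A, B.

A, B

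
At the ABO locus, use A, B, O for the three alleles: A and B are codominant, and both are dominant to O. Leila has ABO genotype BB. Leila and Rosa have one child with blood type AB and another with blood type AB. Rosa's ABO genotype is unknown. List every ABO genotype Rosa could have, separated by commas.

AA, AB, AO

For each candidate genotype of Rosa, check whether crossing it with BB can produce every observed child phenotype.
  AA → possible child types {AB} ✓
  AB → possible child types {B, AB} ✓
  AO → possible child types {B, AB} ✓
  BB → possible child types {B} ✗
  BO → possible child types {B} ✗
  OO → possible child types {B} ✗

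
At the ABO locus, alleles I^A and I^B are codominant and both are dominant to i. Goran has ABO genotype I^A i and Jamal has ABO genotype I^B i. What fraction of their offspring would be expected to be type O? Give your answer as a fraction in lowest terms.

ABO cross I^A i × I^B i → offspring phenotypes: 1/4 O, 1/4 A, 1/4 B, 1/4 AB.
So P(type O) = 1/4.

1/4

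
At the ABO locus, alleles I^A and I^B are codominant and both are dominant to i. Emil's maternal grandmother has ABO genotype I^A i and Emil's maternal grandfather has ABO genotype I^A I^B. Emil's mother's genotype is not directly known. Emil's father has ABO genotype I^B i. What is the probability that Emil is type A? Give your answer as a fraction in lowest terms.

Emil's mother's ABO genotype from I^A i × I^A I^B: 1/4 I^A I^A, 1/4 I^A I^B, 1/4 I^A i, 1/4 I^B i.
Crossing each possibility with the father I^B i and summing P(type A): 1/4·1/2 + 1/4·1/4 + 1/4·1/4 + 1/4·0 = 1/4.

1/4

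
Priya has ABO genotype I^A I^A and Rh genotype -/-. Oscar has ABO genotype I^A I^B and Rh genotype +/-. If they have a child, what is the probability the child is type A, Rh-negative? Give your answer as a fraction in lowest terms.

ABO cross I^A I^A × I^A I^B → offspring phenotypes: 1/2 A, 1/2 AB.
Rh cross -/- × +/- → 1/2 Rh+, 1/2 Rh-.
Independent loci: P(type A, Rh-negative) = 1/2 × 1/2 = 1/4.

1/4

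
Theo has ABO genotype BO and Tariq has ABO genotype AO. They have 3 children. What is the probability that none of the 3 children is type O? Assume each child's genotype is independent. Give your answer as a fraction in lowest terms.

27/64

ABO cross BO × AO → 1/4 O, 1/4 A, 1/4 B, 1/4 AB.
So P(type O) = 1/4 per child.
P(not type O) = 3/4 for one child; (3/4)^3 = 27/64.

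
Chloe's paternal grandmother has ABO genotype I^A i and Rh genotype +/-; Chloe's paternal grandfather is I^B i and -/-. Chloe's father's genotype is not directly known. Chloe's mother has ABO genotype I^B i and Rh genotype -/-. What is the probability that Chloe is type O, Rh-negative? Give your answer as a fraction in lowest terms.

Chloe's father's ABO genotype from I^A i × I^B i: 1/4 I^A I^B, 1/4 I^A i, 1/4 I^B i, 1/4 i i.
Crossing each possibility with the mother I^B i and summing P(type O): 1/4·0 + 1/4·1/4 + 1/4·1/4 + 1/4·1/2 = 1/4.
Similarly for Rh via the father's Rh distribution: P(Rh-) = 3/4.
Independent loci: 1/4 × 3/4 = 3/16.

3/16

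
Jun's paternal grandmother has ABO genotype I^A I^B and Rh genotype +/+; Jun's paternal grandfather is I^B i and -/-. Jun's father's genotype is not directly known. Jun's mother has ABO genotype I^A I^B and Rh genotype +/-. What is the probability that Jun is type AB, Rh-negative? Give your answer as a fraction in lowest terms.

3/32

Jun's father's ABO genotype from I^A I^B × I^B i: 1/4 I^A I^B, 1/4 I^A i, 1/4 I^B I^B, 1/4 I^B i.
Crossing each possibility with the mother I^A I^B and summing P(type AB): 1/4·1/2 + 1/4·1/4 + 1/4·1/2 + 1/4·1/4 = 3/8.
Similarly for Rh via the father's Rh distribution: P(Rh-) = 1/4.
Independent loci: 3/8 × 1/4 = 3/32.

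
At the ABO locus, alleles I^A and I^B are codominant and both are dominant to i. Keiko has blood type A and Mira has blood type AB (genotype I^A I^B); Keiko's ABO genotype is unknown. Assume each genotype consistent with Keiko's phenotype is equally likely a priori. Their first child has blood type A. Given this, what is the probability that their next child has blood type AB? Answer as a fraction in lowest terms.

Possible genotypes: Keiko ∈ {I^A I^A, I^A i}; Mira ∈ {I^A I^B}.
Weight each parental genotype pair by prior × P(type-A child):
  I^A I^A × I^A I^B: posterior weight 1/2; P(next child type AB) = 1/2.
  I^A i × I^A I^B: posterior weight 1/2; P(next child type AB) = 1/4.
Weighted sum = 3/8.

3/8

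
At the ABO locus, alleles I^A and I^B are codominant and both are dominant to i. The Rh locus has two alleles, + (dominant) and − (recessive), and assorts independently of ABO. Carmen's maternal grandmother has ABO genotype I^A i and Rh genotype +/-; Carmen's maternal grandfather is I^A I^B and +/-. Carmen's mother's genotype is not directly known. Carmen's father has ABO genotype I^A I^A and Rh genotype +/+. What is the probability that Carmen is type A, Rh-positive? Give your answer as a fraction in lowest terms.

3/4

Carmen's mother's ABO genotype from I^A i × I^A I^B: 1/4 I^A I^A, 1/4 I^A I^B, 1/4 I^A i, 1/4 I^B i.
Crossing each possibility with the father I^A I^A and summing P(type A): 1/4·1 + 1/4·1/2 + 1/4·1 + 1/4·1/2 = 3/4.
Similarly for Rh via the mother's Rh distribution: P(Rh+) = 1.
Independent loci: 3/4 × 1 = 3/4.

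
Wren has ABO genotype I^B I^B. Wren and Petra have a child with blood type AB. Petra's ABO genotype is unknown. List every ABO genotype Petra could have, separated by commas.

I^A I^A, I^A I^B, I^A i

For each candidate genotype of Petra, check whether crossing it with I^B I^B can produce every observed child phenotype.
  I^A I^A → possible child types {AB} ✓
  I^A I^B → possible child types {B, AB} ✓
  I^A i → possible child types {B, AB} ✓
  I^B I^B → possible child types {B} ✗
  I^B i → possible child types {B} ✗
  i i → possible child types {B} ✗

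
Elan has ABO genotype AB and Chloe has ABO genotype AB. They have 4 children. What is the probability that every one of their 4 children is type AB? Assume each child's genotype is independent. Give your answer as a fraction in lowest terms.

ABO cross AB × AB → 1/4 A, 1/4 B, 1/2 AB.
So P(type AB) = 1/2 per child.
All 4 independent: (1/2)^4 = 1/16.

1/16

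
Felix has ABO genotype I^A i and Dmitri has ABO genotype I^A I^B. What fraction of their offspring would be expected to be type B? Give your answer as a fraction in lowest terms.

ABO cross I^A i × I^A I^B → offspring phenotypes: 1/2 A, 1/4 B, 1/4 AB.
So P(type B) = 1/4.

1/4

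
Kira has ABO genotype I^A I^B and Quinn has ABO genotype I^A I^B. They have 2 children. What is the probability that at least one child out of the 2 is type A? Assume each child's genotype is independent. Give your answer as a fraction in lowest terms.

7/16

ABO cross I^A I^B × I^A I^B → 1/4 A, 1/4 B, 1/2 AB.
So P(type A) = 1/4 per child.
P(none) = (3/4)^2 = 9/16; P(at least one) = 1 − 9/16 = 7/16.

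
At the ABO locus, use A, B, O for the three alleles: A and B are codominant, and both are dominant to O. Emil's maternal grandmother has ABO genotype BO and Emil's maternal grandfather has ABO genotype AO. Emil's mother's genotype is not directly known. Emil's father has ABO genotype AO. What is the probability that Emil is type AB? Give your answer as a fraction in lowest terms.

Emil's mother's ABO genotype from BO × AO: 1/4 AB, 1/4 AO, 1/4 BO, 1/4 OO.
Crossing each possibility with the father AO and summing P(type AB): 1/4·1/4 + 1/4·0 + 1/4·1/4 + 1/4·0 = 1/8.

1/8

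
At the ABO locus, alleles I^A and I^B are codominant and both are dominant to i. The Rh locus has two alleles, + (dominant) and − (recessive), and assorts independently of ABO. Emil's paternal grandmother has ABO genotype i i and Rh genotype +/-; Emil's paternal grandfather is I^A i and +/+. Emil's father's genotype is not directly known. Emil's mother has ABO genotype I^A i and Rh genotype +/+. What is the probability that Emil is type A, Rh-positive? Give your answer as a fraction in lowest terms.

5/8

Emil's father's ABO genotype from i i × I^A i: 1/2 I^A i, 1/2 i i.
Crossing each possibility with the mother I^A i and summing P(type A): 1/2·3/4 + 1/2·1/2 = 5/8.
Similarly for Rh via the father's Rh distribution: P(Rh+) = 1.
Independent loci: 5/8 × 1 = 5/8.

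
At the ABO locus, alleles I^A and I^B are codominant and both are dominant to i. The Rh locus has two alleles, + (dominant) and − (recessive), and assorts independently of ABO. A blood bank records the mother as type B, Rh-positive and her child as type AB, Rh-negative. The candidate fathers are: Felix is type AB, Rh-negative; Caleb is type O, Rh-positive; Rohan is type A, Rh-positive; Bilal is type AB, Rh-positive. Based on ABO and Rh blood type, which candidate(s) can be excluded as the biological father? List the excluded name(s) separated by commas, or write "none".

Caleb

A candidate is excluded only if no genotype consistent with his phenotype could produce a type AB, Rh-negative child with a type B, Rh-positive mother.
Caleb (type O, Rh+): no genotype consistent with that phenotype can produce a type-AB Rh- child with a type-B mother.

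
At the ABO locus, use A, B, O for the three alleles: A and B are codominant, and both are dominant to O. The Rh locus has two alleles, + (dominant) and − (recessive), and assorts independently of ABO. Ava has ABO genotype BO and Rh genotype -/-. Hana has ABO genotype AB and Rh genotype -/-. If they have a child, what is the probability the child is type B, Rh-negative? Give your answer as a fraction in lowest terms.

ABO cross BO × AB → offspring phenotypes: 1/4 A, 1/2 B, 1/4 AB.
Rh cross -/- × -/- → 1 Rh-.
Independent loci: P(type B, Rh-negative) = 1/2 × 1 = 1/2.

1/2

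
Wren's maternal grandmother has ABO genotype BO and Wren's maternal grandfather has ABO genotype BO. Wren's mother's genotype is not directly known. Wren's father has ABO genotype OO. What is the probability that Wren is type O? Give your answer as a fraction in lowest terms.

Wren's mother's ABO genotype from BO × BO: 1/4 BB, 1/2 BO, 1/4 OO.
Crossing each possibility with the father OO and summing P(type O): 1/4·0 + 1/2·1/2 + 1/4·1 = 1/2.

1/2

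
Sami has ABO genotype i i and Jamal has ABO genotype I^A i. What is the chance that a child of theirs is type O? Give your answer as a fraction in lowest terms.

1/2

ABO cross i i × I^A i → offspring phenotypes: 1/2 O, 1/2 A.
So P(type O) = 1/2.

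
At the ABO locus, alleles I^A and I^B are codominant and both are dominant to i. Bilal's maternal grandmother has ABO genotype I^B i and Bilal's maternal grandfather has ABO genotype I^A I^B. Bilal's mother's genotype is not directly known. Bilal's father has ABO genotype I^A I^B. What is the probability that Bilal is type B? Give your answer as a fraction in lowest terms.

3/8

Bilal's mother's ABO genotype from I^B i × I^A I^B: 1/4 I^A I^B, 1/4 I^A i, 1/4 I^B I^B, 1/4 I^B i.
Crossing each possibility with the father I^A I^B and summing P(type B): 1/4·1/4 + 1/4·1/4 + 1/4·1/2 + 1/4·1/2 = 3/8.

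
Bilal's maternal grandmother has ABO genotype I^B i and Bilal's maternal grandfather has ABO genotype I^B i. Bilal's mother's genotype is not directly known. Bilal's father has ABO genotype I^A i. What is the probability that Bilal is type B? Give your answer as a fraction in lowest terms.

Bilal's mother's ABO genotype from I^B i × I^B i: 1/4 I^B I^B, 1/2 I^B i, 1/4 i i.
Crossing each possibility with the father I^A i and summing P(type B): 1/4·1/2 + 1/2·1/4 + 1/4·0 = 1/4.

1/4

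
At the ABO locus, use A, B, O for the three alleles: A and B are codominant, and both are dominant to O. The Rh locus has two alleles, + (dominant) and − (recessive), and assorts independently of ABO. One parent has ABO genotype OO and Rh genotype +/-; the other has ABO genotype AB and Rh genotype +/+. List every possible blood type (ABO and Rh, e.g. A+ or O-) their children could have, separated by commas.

A+, B+

Gametes from OO × AB give offspring ABO genotypes AO, BO, i.e. phenotypes A, B.
Rh cross +/- × +/+ → phenotypes Rh+.
Combining independently: A+, B+.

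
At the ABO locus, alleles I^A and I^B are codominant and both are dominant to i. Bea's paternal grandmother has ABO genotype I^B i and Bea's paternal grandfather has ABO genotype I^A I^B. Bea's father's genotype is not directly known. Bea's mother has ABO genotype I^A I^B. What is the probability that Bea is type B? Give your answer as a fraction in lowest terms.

3/8

Bea's father's ABO genotype from I^B i × I^A I^B: 1/4 I^A I^B, 1/4 I^A i, 1/4 I^B I^B, 1/4 I^B i.
Crossing each possibility with the mother I^A I^B and summing P(type B): 1/4·1/4 + 1/4·1/4 + 1/4·1/2 + 1/4·1/2 = 3/8.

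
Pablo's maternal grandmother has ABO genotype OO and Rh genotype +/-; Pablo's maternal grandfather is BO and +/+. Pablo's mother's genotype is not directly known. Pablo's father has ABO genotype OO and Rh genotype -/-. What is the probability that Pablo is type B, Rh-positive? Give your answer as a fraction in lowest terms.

Pablo's mother's ABO genotype from OO × BO: 1/2 BO, 1/2 OO.
Crossing each possibility with the father OO and summing P(type B): 1/2·1/2 + 1/2·0 = 1/4.
Similarly for Rh via the mother's Rh distribution: P(Rh+) = 3/4.
Independent loci: 1/4 × 3/4 = 3/16.

3/16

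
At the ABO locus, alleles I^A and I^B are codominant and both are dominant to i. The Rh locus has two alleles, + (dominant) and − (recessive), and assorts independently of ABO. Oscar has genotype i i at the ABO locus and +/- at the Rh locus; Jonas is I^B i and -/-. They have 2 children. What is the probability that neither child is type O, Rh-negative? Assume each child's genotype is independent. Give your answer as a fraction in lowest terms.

ABO cross i i × I^B i → 1/2 O, 1/2 B.
Rh cross +/- × -/- → 1/2 Rh+, 1/2 Rh-; so P(type O, Rh-negative) = 1/2 × 1/2 = 1/4 per child.
P(not type O, Rh-negative) = 3/4 for one child; (3/4)^2 = 9/16.

9/16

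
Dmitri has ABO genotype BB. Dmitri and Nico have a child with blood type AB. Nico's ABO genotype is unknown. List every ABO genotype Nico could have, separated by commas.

AA, AB, AO

For each candidate genotype of Nico, check whether crossing it with BB can produce every observed child phenotype.
  AA → possible child types {AB} ✓
  AB → possible child types {B, AB} ✓
  AO → possible child types {B, AB} ✓
  BB → possible child types {B} ✗
  BO → possible child types {B} ✗
  OO → possible child types {B} ✗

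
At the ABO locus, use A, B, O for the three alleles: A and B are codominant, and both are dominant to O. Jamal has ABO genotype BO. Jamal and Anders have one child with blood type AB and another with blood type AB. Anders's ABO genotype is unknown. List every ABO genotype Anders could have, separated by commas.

AA, AB, AO

For each candidate genotype of Anders, check whether crossing it with BO can produce every observed child phenotype.
  AA → possible child types {A, AB} ✓
  AB → possible child types {A, B, AB} ✓
  AO → possible child types {O, A, B, AB} ✓
  BB → possible child types {B} ✗
  BO → possible child types {O, B} ✗
  OO → possible child types {O, B} ✗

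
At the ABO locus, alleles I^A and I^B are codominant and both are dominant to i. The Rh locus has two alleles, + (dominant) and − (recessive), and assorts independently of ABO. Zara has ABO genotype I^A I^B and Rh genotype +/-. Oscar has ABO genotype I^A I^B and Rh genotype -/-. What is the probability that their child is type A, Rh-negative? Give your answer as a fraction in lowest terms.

1/8

ABO cross I^A I^B × I^A I^B → offspring phenotypes: 1/4 A, 1/4 B, 1/2 AB.
Rh cross +/- × -/- → 1/2 Rh+, 1/2 Rh-.
Independent loci: P(type A, Rh-negative) = 1/4 × 1/2 = 1/8.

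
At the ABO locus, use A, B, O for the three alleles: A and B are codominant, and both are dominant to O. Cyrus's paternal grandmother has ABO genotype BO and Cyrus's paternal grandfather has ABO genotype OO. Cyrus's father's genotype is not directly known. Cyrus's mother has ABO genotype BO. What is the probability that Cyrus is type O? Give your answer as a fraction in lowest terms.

3/8

Cyrus's father's ABO genotype from BO × OO: 1/2 BO, 1/2 OO.
Crossing each possibility with the mother BO and summing P(type O): 1/2·1/4 + 1/2·1/2 = 3/8.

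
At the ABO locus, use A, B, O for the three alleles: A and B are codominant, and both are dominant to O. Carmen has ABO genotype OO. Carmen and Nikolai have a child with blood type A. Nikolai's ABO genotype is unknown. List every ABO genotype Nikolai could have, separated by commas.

AA, AB, AO

For each candidate genotype of Nikolai, check whether crossing it with OO can produce every observed child phenotype.
  AA → possible child types {A} ✓
  AB → possible child types {A, B} ✓
  AO → possible child types {O, A} ✓
  BB → possible child types {B} ✗
  BO → possible child types {O, B} ✗
  OO → possible child types {O} ✗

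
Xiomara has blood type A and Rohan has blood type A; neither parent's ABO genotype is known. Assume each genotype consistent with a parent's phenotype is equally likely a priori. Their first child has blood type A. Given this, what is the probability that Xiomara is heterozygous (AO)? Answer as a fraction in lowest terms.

Possible genotypes: Xiomara ∈ {AA, AO}; Rohan ∈ {AA, AO}.
Weight each parental genotype pair by prior × P(type-A child):
  AA × AA: posterior weight 4/15.
  AA × AO: posterior weight 4/15.
  AO × AA: posterior weight 4/15.
  AO × AO: posterior weight 1/5.
Sum the posterior weight over pairs where Xiomara is AO: 7/15.

7/15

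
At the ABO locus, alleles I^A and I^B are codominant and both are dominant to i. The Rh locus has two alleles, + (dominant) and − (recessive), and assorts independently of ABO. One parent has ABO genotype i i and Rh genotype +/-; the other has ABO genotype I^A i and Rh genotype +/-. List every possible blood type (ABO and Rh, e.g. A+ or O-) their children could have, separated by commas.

Gametes from i i × I^A i give offspring ABO genotypes I^A i, i i, i.e. phenotypes O, A.
Rh cross +/- × +/- → phenotypes Rh+, Rh-.
Combining independently: O+, O-, A+, A-.

O+, O-, A+, A-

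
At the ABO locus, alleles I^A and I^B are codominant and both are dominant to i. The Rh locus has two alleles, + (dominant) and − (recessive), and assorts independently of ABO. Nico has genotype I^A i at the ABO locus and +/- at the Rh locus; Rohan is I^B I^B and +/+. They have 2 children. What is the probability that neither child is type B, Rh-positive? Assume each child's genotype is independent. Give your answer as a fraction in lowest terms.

ABO cross I^A i × I^B I^B → 1/2 B, 1/2 AB.
Rh cross +/- × +/+ → 1 Rh+; so P(type B, Rh-positive) = 1/2 × 1 = 1/2 per child.
P(not type B, Rh-positive) = 1/2 for one child; (1/2)^2 = 1/4.

1/4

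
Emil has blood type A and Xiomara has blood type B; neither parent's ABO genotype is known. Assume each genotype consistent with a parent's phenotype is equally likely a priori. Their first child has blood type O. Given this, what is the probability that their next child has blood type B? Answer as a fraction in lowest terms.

1/4

Possible genotypes: Emil ∈ {I^A I^A, I^A i}; Xiomara ∈ {I^B I^B, I^B i}.
Weight each parental genotype pair by prior × P(type-O child):
  I^A i × I^B i: posterior weight 1; P(next child type B) = 1/4.
Weighted sum = 1/4.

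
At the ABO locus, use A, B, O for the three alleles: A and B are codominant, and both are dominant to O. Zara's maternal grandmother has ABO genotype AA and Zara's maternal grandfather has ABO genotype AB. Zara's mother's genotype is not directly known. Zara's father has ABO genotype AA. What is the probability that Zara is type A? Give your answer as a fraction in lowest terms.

Zara's mother's ABO genotype from AA × AB: 1/2 AA, 1/2 AB.
Crossing each possibility with the father AA and summing P(type A): 1/2·1 + 1/2·1/2 = 3/4.

3/4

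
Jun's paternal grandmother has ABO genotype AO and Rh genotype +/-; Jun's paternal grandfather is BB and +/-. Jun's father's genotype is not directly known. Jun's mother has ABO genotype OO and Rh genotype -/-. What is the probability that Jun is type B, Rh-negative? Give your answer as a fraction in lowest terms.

Jun's father's ABO genotype from AO × BB: 1/2 AB, 1/2 BO.
Crossing each possibility with the mother OO and summing P(type B): 1/2·1/2 + 1/2·1/2 = 1/2.
Similarly for Rh via the father's Rh distribution: P(Rh-) = 1/2.
Independent loci: 1/2 × 1/2 = 1/4.

1/4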